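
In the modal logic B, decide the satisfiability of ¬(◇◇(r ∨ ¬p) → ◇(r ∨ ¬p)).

Satisfiable

1. ¬(◇◇(r ∨ ¬p) → ◇(r ∨ ¬p)), w0
2. ◇◇(r ∨ ¬p), w0
3. ¬◇(r ∨ ¬p), w0
4. ¬(r ∨ ¬p), w0
5. ¬r, w0
6. p, w0
7. ◇(r ∨ ¬p), w1
8. ¬(r ∨ ¬p), w1
9. ¬r, w1
10. p, w1
11. r ∨ ¬p, w2
12. ¬p, w2
Accessibility: w0Rw0, w0Rw1, w1Rw0, w1Rw1, w1Rw2, w2Rw1, w2Rw2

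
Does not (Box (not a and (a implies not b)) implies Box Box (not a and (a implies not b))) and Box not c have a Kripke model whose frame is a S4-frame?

Unsatisfiable

1. not (Box (not a and (a implies not b)) implies Box Box (not a and (a implies not b))) and Box not c, w0
2. not (Box (not a and (a implies not b)) implies Box Box (not a and (a implies not b))), w0
3. Box not c, w0
4. Box (not a and (a implies not b)), w0
5. not Box Box (not a and (a implies not b)), w0
6. not c, w0
7. not a and (a implies not b), w0
8. not a, w0
9. a implies not b, w0
10. not b, w0
11. not Box (not a and (a implies not b)), w1
12. not c, w1
13. not a and (a implies not b), w1
14. not a, w1
15. a implies not b, w1
16. not b, w1
17. not (not a and (a implies not b)), w2
18. not c, w2
19. not a and (a implies not b), w2
20. not a, w2
21. a implies not b, w2
22. not (a implies not b), w2
23. a, w2
24. b, w2
Accessibility: w0Rw0, w0Rw1, w0Rw2, w1Rw1, w1Rw2, w2Rw2
Branch closes: a and not a both at w2.
All branches of the tableau close; one closing branch shown above.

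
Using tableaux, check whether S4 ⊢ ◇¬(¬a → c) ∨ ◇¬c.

Not valid

Tableau for the negation ¬(◇¬(¬a → c) ∨ ◇¬c):
1. ¬(◇¬(¬a → c) ∨ ◇¬c), w0
2. ¬◇¬(¬a → c), w0
3. ¬◇¬c, w0
4. ¬a → c, w0
5. c, w0
Accessibility: w0Rw0
The negation has an open branch (countermodel exists).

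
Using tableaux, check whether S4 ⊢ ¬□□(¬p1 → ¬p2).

Tableau for the negation □□(¬p1 → ¬p2):
1. □□(¬p1 → ¬p2), 0
2. □(¬p1 → ¬p2), 0
3. ¬p1 → ¬p2, 0
4. ¬p2, 0
Accessibility: 0R0
The negation has an open branch (countermodel exists).

No, not valid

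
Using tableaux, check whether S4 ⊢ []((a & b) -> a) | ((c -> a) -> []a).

Tableau for the negation ~([]((a & b) -> a) | ((c -> a) -> []a)):
1. ~([]((a & b) -> a) | ((c -> a) -> []a)), w0
2. ~[]((a & b) -> a), w0   [~|-rule on 1]
3. ~((c -> a) -> []a), w0   [~|-rule on 1]
4. c -> a, w0   [~->-rule on 3]
5. ~[]a, w0   [~->-rule on 3]
6. a, w0   [->-rule on 4 (branches; this branch)]
7. ~((a & b) -> a), w1   [~[]-rule on 2: fresh world w1, w0Rw1]
8. a & b, w1   [~->-rule on 7]
9. ~a, w1   [~->-rule on 7]
10. a, w1   [&-rule on 8]
11. b, w1   [&-rule on 8]
Accessibility: w0Rw0, w0Rw1, w1Rw1
Branch closes: a and ~a both at w1.
All branches of the negation close; one closing branch shown above.

Valid in S4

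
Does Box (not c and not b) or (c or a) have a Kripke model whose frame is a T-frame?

1. Box (not c and not b) or (c or a), 0
2. c or a, 0
3. a, 0
Accessibility: 0R0

Satisfiable (open branch found)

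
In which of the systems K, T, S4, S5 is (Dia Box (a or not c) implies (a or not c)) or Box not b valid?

S4-tableau for the negation not ((Dia Box (a or not c) implies (a or not c)) or Box not b):
1. not ((Dia Box (a or not c) implies (a or not c)) or Box not b), w0
2. not (Dia Box (a or not c) implies (a or not c)), w0
3. not Box not b, w0
4. Dia Box (a or not c), w0
5. not (a or not c), w0
6. not a, w0
7. c, w0
8. b, w1
9. Box (a or not c), w2
10. a or not c, w2
11. not c, w2
Accessibility: w0Rw0, w0Rw1, w0Rw2, w1Rw1, w2Rw2
Complete open branch: countermodel on an S4-frame, so not valid in S4, nor in K, T (the same frame is also a K-frame and a T-frame).
S5-tableau for the negation not ((Dia Box (a or not c) implies (a or not c)) or Box not b):
1. not ((Dia Box (a or not c) implies (a or not c)) or Box not b), w0
2. not (Dia Box (a or not c) implies (a or not c)), w0
3. not Box not b, w0
4. Dia Box (a or not c), w0
5. not (a or not c), w0
6. not a, w0
7. c, w0
8. b, w1
9. Box (a or not c), w2
10. a or not c, w0
11. a or not c, w1
12. a or not c, w2
13. not c, w0
Accessibility: w0Rw0, w0Rw1, w0Rw2, w1Rw0, w1Rw1, w1Rw2, w2Rw0, w2Rw1, w2Rw2
Branch closes: c and not c both at w0.
Every branch closes (one shown): valid in S5.

S5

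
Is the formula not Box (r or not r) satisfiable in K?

Unsatisfiable

1. not Box (r or not r), 0
2. not (r or not r), 1
3. not r, 1
4. r, 1
Accessibility: 0R1
Branch closes: r and not r both at 1.
(One branch shown.) All branches close.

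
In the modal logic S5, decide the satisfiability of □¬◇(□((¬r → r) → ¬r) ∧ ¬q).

1. □¬◇(□((¬r → r) → ¬r) ∧ ¬q), 0
2. ¬◇(□((¬r → r) → ¬r) ∧ ¬q), 0   [□-rule on 1 via 0R0]
3. ¬(□((¬r → r) → ¬r) ∧ ¬q), 0   [¬◇-rule on 2 via 0R0]
4. q, 0   [¬∧-rule on 3 (branches; this branch)]
Accessibility: 0R0

Satisfiable (open branch found)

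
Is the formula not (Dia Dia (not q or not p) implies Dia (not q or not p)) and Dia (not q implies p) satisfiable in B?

1. not (Dia Dia (not q or not p) implies Dia (not q or not p)) and Dia (not q implies p), 0
2. not (Dia Dia (not q or not p) implies Dia (not q or not p)), 0
3. Dia (not q implies p), 0
4. Dia Dia (not q or not p), 0
5. not Dia (not q or not p), 0
6. not (not q or not p), 0
7. q, 0
8. p, 0
9. not q implies p, 1
10. not (not q or not p), 1
11. q, 1
12. p, 1
13. Dia (not q or not p), 2
14. not (not q or not p), 2
15. q, 2
16. p, 2
17. not q or not p, 3
18. not p, 3
Accessibility: 0R0, 0R1, 0R2, 1R0, 1R1, 2R0, 2R2, 2R3, 3R2, 3R3

Yes, satisfiable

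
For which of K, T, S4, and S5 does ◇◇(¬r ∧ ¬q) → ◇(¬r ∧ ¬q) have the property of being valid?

S4, S5

T-tableau for the negation ¬(◇◇(¬r ∧ ¬q) → ◇(¬r ∧ ¬q)):
1. ¬(◇◇(¬r ∧ ¬q) → ◇(¬r ∧ ¬q)), 0
2. ◇◇(¬r ∧ ¬q), 0   [¬→-rule on 1]
3. ¬◇(¬r ∧ ¬q), 0   [¬→-rule on 1]
4. ¬(¬r ∧ ¬q), 0   [¬◇-rule on 3 via 0R0]
5. q, 0   [¬∧-rule on 4 (branches; this branch)]
6. ◇(¬r ∧ ¬q), 1   [◇-rule on 2: fresh world 1, 0R1]
7. ¬(¬r ∧ ¬q), 1   [¬◇-rule on 3 via 0R1]
8. q, 1   [¬∧-rule on 7 (branches; this branch)]
9. ¬r ∧ ¬q, 2   [◇-rule on 6: fresh world 2, 1R2]
10. ¬r, 2   [∧-rule on 9]
11. ¬q, 2   [∧-rule on 9]
Accessibility: 0R0, 0R1, 1R1, 1R2, 2R2
Complete open branch: countermodel on a T-frame, so not valid in T, nor in K (the same frame is also a K-frame).
S4-tableau for the negation ¬(◇◇(¬r ∧ ¬q) → ◇(¬r ∧ ¬q)):
1. ¬(◇◇(¬r ∧ ¬q) → ◇(¬r ∧ ¬q)), 0
2. ◇◇(¬r ∧ ¬q), 0   [¬→-rule on 1]
3. ¬◇(¬r ∧ ¬q), 0   [¬→-rule on 1]
4. ¬(¬r ∧ ¬q), 0   [¬◇-rule on 3 via 0R0]
5. q, 0   [¬∧-rule on 4 (branches; this branch)]
6. ◇(¬r ∧ ¬q), 1   [◇-rule on 2: fresh world 1, 0R1]
7. ¬(¬r ∧ ¬q), 1   [¬◇-rule on 3 via 0R1]
8. q, 1   [¬∧-rule on 7 (branches; this branch)]
9. ¬r ∧ ¬q, 2   [◇-rule on 6: fresh world 2, 1R2]
10. ¬r, 2   [∧-rule on 9]
11. ¬q, 2   [∧-rule on 9]
12. ¬(¬r ∧ ¬q), 2   [¬◇-rule on 3 via 0R2]
13. q, 2   [¬∧-rule on 12 (branches; this branch)]
Accessibility: 0R0, 0R1, 0R2, 1R1, 1R2, 2R2
Branch closes: q and ¬q both at 2.
Every branch closes (one shown): valid in S4, hence also in S5 (every theorem of S4 is a theorem of S5).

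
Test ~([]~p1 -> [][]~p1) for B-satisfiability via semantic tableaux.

1. ~([]~p1 -> [][]~p1), 0
2. []~p1, 0
3. ~[][]~p1, 0
4. ~p1, 0
5. ~[]~p1, 1
6. ~p1, 1
7. p1, 2
Accessibility: 0R0, 0R1, 1R0, 1R1, 1R2, 2R1, 2R2

Yes, satisfiable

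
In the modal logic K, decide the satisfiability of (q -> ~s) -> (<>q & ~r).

1. (q -> ~s) -> (<>q & ~r), 0
2. <>q & ~r, 0
3. <>q, 0
4. ~r, 0
5. q, 1
Accessibility: 0R1

Satisfiable (open branch found)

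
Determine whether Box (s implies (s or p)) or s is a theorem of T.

Tableau for the negation not (Box (s implies (s or p)) or s):
1. not (Box (s implies (s or p)) or s), w0
2. not Box (s implies (s or p)), w0
3. not s, w0
4. not (s implies (s or p)), w1
5. s, w1
6. not (s or p), w1
7. not s, w1
8. not p, w1
Accessibility: w0Rw0, w0Rw1, w1Rw1
Branch closes: s and not s both at w1.
Every branch of the negation's tableau closes; the branch above is one of them.

Yes, valid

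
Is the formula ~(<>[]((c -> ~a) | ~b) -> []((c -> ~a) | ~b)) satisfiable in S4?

Satisfiable

1. ~(<>[]((c -> ~a) | ~b) -> []((c -> ~a) | ~b)), 0
2. <>[]((c -> ~a) | ~b), 0
3. ~[]((c -> ~a) | ~b), 0
4. []((c -> ~a) | ~b), 1
5. (c -> ~a) | ~b, 1
6. ~b, 1
7. ~((c -> ~a) | ~b), 2
8. ~(c -> ~a), 2
9. b, 2
10. c, 2
11. a, 2
Accessibility: 0R0, 0R1, 0R2, 1R1, 2R2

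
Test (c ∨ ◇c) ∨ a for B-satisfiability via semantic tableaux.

1. (c ∨ ◇c) ∨ a, 0
2. a, 0
Accessibility: 0R0

Satisfiable (open branch found)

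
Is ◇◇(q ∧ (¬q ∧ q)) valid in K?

Not valid

Tableau for the negation ¬◇◇(q ∧ (¬q ∧ q)):
1. ¬◇◇(q ∧ (¬q ∧ q)), u
The negation has an open branch (countermodel exists).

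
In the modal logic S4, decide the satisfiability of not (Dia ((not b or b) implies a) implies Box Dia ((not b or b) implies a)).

1. not (Dia ((not b or b) implies a) implies Box Dia ((not b or b) implies a)), w0
2. Dia ((not b or b) implies a), w0
3. not Box Dia ((not b or b) implies a), w0
4. (not b or b) implies a, w1
5. a, w1
6. not Dia ((not b or b) implies a), w2
7. not ((not b or b) implies a), w2
8. not b or b, w2
9. not a, w2
10. b, w2
Accessibility: w0Rw0, w0Rw1, w0Rw2, w1Rw1, w2Rw2

Yes, satisfiable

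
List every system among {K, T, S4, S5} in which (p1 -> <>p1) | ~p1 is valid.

T, S4, S5

T-tableau for the negation ~((p1 -> <>p1) | ~p1):
1. ~((p1 -> <>p1) | ~p1), u
2. ~(p1 -> <>p1), u
3. p1, u
4. ~<>p1, u
5. ~p1, u
Accessibility: uRu
Branch closes: p1 and ~p1 both at u.
Every branch closes (one shown): valid in T, hence also in S4, S5 (every theorem of T is a theorem of S4 and S5).
K-tableau for the negation ~((p1 -> <>p1) | ~p1):
1. ~((p1 -> <>p1) | ~p1), u
2. ~(p1 -> <>p1), u
3. p1, u
4. ~<>p1, u
Complete open branch: countermodel on a K-frame, so not valid in K.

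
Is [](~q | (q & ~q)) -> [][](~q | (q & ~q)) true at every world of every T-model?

Invalid (countermodel exists)

Tableau for the negation ~([](~q | (q & ~q)) -> [][](~q | (q & ~q))):
1. ~([](~q | (q & ~q)) -> [][](~q | (q & ~q))), w0
2. [](~q | (q & ~q)), w0   [~->-rule on 1]
3. ~[][](~q | (q & ~q)), w0   [~->-rule on 1]
4. ~q | (q & ~q), w0   [[]-rule on 2 via w0Rw0]
5. ~q, w0   [|-rule on 4 (branches; this branch)]
6. ~[](~q | (q & ~q)), w1   [~[]-rule on 3: fresh world w1, w0Rw1]
7. ~q | (q & ~q), w1   [[]-rule on 2 via w0Rw1]
8. ~q, w1   [|-rule on 7 (branches; this branch)]
9. ~(~q | (q & ~q)), w2   [~[]-rule on 6: fresh world w2, w1Rw2]
10. q, w2   [~|-rule on 9]
11. ~(q & ~q), w2   [~|-rule on 9]
Accessibility: w0Rw0, w0Rw1, w1Rw1, w1Rw2, w2Rw2
The negation has an open branch (countermodel exists).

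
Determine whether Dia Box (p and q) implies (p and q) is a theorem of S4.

Tableau for the negation not (Dia Box (p and q) implies (p and q)):
1. not (Dia Box (p and q) implies (p and q)), 0
2. Dia Box (p and q), 0   [neg-implies-rule on 1]
3. not (p and q), 0   [neg-implies-rule on 1]
4. not q, 0   [neg-and-rule on 3 (branches; this branch)]
5. Box (p and q), 1   [Dia-rule on 2: fresh world 1, 0R1]
6. p and q, 1   [Box-rule on 5 via 1R1]
7. p, 1   [and-rule on 6]
8. q, 1   [and-rule on 6]
Accessibility: 0R0, 0R1, 1R1
The negation has an open branch (countermodel exists).

No, not valid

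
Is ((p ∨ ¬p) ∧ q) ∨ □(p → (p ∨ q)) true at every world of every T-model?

Tableau for the negation ¬(((p ∨ ¬p) ∧ q) ∨ □(p → (p ∨ q))):
1. ¬(((p ∨ ¬p) ∧ q) ∨ □(p → (p ∨ q))), u
2. ¬((p ∨ ¬p) ∧ q), u
3. ¬□(p → (p ∨ q)), u
4. ¬q, u
5. ¬(p → (p ∨ q)), v
6. p, v
7. ¬(p ∨ q), v
8. ¬p, v
9. ¬q, v
Accessibility: uRu, uRv, vRv
Branch closes: p and ¬p both at v.
Every branch of the negation's tableau closes; the branch above is one of them.

Valid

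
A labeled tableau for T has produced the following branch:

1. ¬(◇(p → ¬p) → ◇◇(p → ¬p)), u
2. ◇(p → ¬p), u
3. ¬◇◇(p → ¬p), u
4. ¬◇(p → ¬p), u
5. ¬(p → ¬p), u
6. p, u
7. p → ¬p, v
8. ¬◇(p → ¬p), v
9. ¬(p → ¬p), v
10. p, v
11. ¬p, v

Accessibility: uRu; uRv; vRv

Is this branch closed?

Both p and ¬p appear at v.

Closed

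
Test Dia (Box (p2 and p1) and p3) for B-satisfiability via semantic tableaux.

1. Dia (Box (p2 and p1) and p3), 0
2. Box (p2 and p1) and p3, 1
3. Box (p2 and p1), 1
4. p3, 1
5. p2 and p1, 0
6. p2, 0
7. p1, 0
8. p2 and p1, 1
9. p2, 1
10. p1, 1
Accessibility: 0R0, 0R1, 1R0, 1R1

Yes, satisfiable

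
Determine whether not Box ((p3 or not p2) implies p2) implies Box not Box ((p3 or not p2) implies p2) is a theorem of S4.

Invalid (countermodel exists)

Tableau for the negation not (not Box ((p3 or not p2) implies p2) implies Box not Box ((p3 or not p2) implies p2)):
1. not (not Box ((p3 or not p2) implies p2) implies Box not Box ((p3 or not p2) implies p2)), 0
2. not Box ((p3 or not p2) implies p2), 0   [neg-implies-rule on 1]
3. not Box not Box ((p3 or not p2) implies p2), 0   [neg-implies-rule on 1]
4. not ((p3 or not p2) implies p2), 1   [neg-Box-rule on 2: fresh world 1, 0R1]
5. p3 or not p2, 1   [neg-implies-rule on 4]
6. not p2, 1   [neg-implies-rule on 4]
7. Box ((p3 or not p2) implies p2), 2   [neg-Box-rule on 3: fresh world 2, 0R2]
8. (p3 or not p2) implies p2, 2   [Box-rule on 7 via 2R2]
9. p2, 2   [implies-rule on 8 (branches; this branch)]
Accessibility: 0R0, 0R1, 0R2, 1R1, 2R2
The negation has an open branch (countermodel exists).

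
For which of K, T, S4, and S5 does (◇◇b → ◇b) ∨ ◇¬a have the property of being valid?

S4-tableau for the negation ¬((◇◇b → ◇b) ∨ ◇¬a):
1. ¬((◇◇b → ◇b) ∨ ◇¬a), 0
2. ¬(◇◇b → ◇b), 0
3. ¬◇¬a, 0
4. ◇◇b, 0
5. ¬◇b, 0
6. a, 0
7. ¬b, 0
8. ◇b, 1
9. a, 1
10. ¬b, 1
11. b, 2
12. a, 2
13. ¬b, 2
Accessibility: 0R0, 0R1, 0R2, 1R1, 1R2, 2R2
Branch closes: b and ¬b both at 2.
Every branch closes (one shown): valid in S4, hence also in S5 (every theorem of S4 is a theorem of S5).
T-tableau for the negation ¬((◇◇b → ◇b) ∨ ◇¬a):
1. ¬((◇◇b → ◇b) ∨ ◇¬a), 0
2. ¬(◇◇b → ◇b), 0
3. ¬◇¬a, 0
4. ◇◇b, 0
5. ¬◇b, 0
6. a, 0
7. ¬b, 0
8. ◇b, 1
9. a, 1
10. ¬b, 1
11. b, 2
Accessibility: 0R0, 0R1, 1R1, 1R2, 2R2
Complete open branch: countermodel on a T-frame, so not valid in T, nor in K (the same frame is also a K-frame).

S4, S5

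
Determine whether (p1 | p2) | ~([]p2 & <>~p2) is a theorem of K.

Tableau for the negation ~((p1 | p2) | ~([]p2 & <>~p2)):
1. ~((p1 | p2) | ~([]p2 & <>~p2)), w0
2. ~(p1 | p2), w0
3. []p2 & <>~p2, w0
4. ~p1, w0
5. ~p2, w0
6. []p2, w0
7. <>~p2, w0
8. ~p2, w1
9. p2, w1
Accessibility: w0Rw1
Branch closes: p2 and ~p2 both at w1.
All branches of the negation close; one closing branch shown above.

Valid in K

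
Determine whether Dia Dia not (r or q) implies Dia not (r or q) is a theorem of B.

Not valid

Tableau for the negation not (Dia Dia not (r or q) implies Dia not (r or q)):
1. not (Dia Dia not (r or q) implies Dia not (r or q)), 0
2. Dia Dia not (r or q), 0   [neg-implies-rule on 1]
3. not Dia not (r or q), 0   [neg-implies-rule on 1]
4. r or q, 0   [neg-Dia-rule on 3 via 0R0]
5. q, 0   [or-rule on 4 (branches; this branch)]
6. Dia not (r or q), 1   [Dia-rule on 2: fresh world 1, 0R1]
7. r or q, 1   [neg-Dia-rule on 3 via 0R1]
8. q, 1   [or-rule on 7 (branches; this branch)]
9. not (r or q), 2   [Dia-rule on 6: fresh world 2, 1R2]
10. not r, 2   [neg-or-rule on 9]
11. not q, 2   [neg-or-rule on 9]
Accessibility: 0R0, 0R1, 1R0, 1R1, 1R2, 2R1, 2R2
The negation has an open branch (countermodel exists).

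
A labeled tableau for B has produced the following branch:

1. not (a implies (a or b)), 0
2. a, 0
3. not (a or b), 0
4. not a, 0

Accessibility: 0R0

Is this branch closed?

Closed

Both a and not a appear at 0.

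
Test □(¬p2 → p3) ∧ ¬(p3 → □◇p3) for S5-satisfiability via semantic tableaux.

Unsatisfiable

1. □(¬p2 → p3) ∧ ¬(p3 → □◇p3), w0
2. □(¬p2 → p3), w0
3. ¬(p3 → □◇p3), w0
4. p3, w0
5. ¬□◇p3, w0
6. ¬p2 → p3, w0
7. ¬◇p3, w1
8. ¬p2 → p3, w1
9. ¬p3, w0
Accessibility: w0Rw0, w0Rw1, w1Rw0, w1Rw1
Branch closes: p3 and ¬p3 both at w0.
All branches of the tableau close; one closing branch shown above.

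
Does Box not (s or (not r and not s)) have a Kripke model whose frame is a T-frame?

Satisfiable

1. Box not (s or (not r and not s)), u
2. not (s or (not r and not s)), u   [Box-rule on 1 via uRu]
3. not s, u   [neg-or-rule on 2]
4. not (not r and not s), u   [neg-or-rule on 2]
5. r, u   [neg-and-rule on 4 (branches; this branch)]
Accessibility: uRu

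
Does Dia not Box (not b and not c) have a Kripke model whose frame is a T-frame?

Satisfiable

1. Dia not Box (not b and not c), w0
2. not Box (not b and not c), w1
3. not (not b and not c), w2
4. c, w2
Accessibility: w0Rw0, w0Rw1, w1Rw1, w1Rw2, w2Rw2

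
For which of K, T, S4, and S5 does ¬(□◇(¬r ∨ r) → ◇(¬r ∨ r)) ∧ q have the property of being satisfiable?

K

K-tableau for the formula:
1. ¬(□◇(¬r ∨ r) → ◇(¬r ∨ r)) ∧ q, w0
2. ¬(□◇(¬r ∨ r) → ◇(¬r ∨ r)), w0
3. q, w0
4. □◇(¬r ∨ r), w0
5. ¬◇(¬r ∨ r), w0
Complete open branch: satisfiable in K.
T-tableau for the formula:
1. ¬(□◇(¬r ∨ r) → ◇(¬r ∨ r)) ∧ q, w0
2. ¬(□◇(¬r ∨ r) → ◇(¬r ∨ r)), w0
3. q, w0
4. □◇(¬r ∨ r), w0
5. ¬◇(¬r ∨ r), w0
6. ◇(¬r ∨ r), w0
7. ¬(¬r ∨ r), w0
8. r, w0
9. ¬r, w0
Accessibility: w0Rw0
Branch closes: r and ¬r both at w0.
Every branch closes (one shown): unsatisfiable in T, hence also in S4, S5 (every S4/S5-frame is a T-frame).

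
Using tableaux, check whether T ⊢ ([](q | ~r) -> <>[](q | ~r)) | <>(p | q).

Valid in T

Tableau for the negation ~(([](q | ~r) -> <>[](q | ~r)) | <>(p | q)):
1. ~(([](q | ~r) -> <>[](q | ~r)) | <>(p | q)), w0
2. ~([](q | ~r) -> <>[](q | ~r)), w0
3. ~<>(p | q), w0
4. [](q | ~r), w0
5. ~<>[](q | ~r), w0
6. ~(p | q), w0
7. ~p, w0
8. ~q, w0
9. q | ~r, w0
10. ~[](q | ~r), w0
11. ~r, w0
12. ~(q | ~r), w1
13. ~q, w1
14. r, w1
15. ~(p | q), w1
16. ~p, w1
17. q | ~r, w1
18. ~[](q | ~r), w1
19. ~r, w1
Accessibility: w0Rw0, w0Rw1, w1Rw1
Branch closes: r and ~r both at w1.
All branches of the negation close; one closing branch shown above.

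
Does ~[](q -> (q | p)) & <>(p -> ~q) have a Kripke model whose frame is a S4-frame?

1. ~[](q -> (q | p)) & <>(p -> ~q), w0
2. ~[](q -> (q | p)), w0
3. <>(p -> ~q), w0
4. ~(q -> (q | p)), w1
5. q, w1
6. ~(q | p), w1
7. ~q, w1
8. ~p, w1
Accessibility: w0Rw0, w0Rw1, w1Rw1
Branch closes: q and ~q both at w1.
All branches of the tableau close; one closing branch shown above.

No, unsatisfiable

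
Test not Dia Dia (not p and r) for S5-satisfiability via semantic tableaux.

Satisfiable (open branch found)

1. not Dia Dia (not p and r), u
2. not Dia (not p and r), u
3. not (not p and r), u
4. not r, u
Accessibility: uRu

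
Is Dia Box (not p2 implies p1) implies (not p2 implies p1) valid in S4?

Tableau for the negation not (Dia Box (not p2 implies p1) implies (not p2 implies p1)):
1. not (Dia Box (not p2 implies p1) implies (not p2 implies p1)), 0
2. Dia Box (not p2 implies p1), 0
3. not (not p2 implies p1), 0
4. not p2, 0
5. not p1, 0
6. Box (not p2 implies p1), 1
7. not p2 implies p1, 1
8. p1, 1
Accessibility: 0R0, 0R1, 1R1
The negation has an open branch (countermodel exists).

Invalid (countermodel exists)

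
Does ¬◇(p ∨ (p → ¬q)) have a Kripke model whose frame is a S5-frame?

Unsatisfiable (every branch closes)

1. ¬◇(p ∨ (p → ¬q)), 0
2. ¬(p ∨ (p → ¬q)), 0
3. ¬p, 0
4. ¬(p → ¬q), 0
5. p, 0
6. q, 0
Accessibility: 0R0
Branch closes: p and ¬p both at 0.
All branches of the tableau close; one closing branch shown above.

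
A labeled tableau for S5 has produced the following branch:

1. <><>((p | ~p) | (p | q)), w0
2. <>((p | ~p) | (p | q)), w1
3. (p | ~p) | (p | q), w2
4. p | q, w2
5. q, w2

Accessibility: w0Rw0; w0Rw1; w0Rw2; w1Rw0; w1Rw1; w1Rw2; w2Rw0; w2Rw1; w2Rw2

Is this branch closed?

Not closed

There is no literal clash: for every atom and world, at most one sign appears.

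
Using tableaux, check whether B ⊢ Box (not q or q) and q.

Tableau for the negation not (Box (not q or q) and q):
1. not (Box (not q or q) and q), 0
2. not q, 0   [neg-and-rule on 1 (branches; this branch)]
Accessibility: 0R0
The negation has an open branch (countermodel exists).

Invalid (countermodel exists)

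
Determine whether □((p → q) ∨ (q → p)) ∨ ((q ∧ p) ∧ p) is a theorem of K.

Yes, valid

Tableau for the negation ¬(□((p → q) ∨ (q → p)) ∨ ((q ∧ p) ∧ p)):
1. ¬(□((p → q) ∨ (q → p)) ∨ ((q ∧ p) ∧ p)), u
2. ¬□((p → q) ∨ (q → p)), u
3. ¬((q ∧ p) ∧ p), u
4. ¬(q ∧ p), u
5. ¬p, u
6. ¬((p → q) ∨ (q → p)), v
7. ¬(p → q), v
8. ¬(q → p), v
9. p, v
10. ¬q, v
11. q, v
12. ¬p, v
Accessibility: uRv
Branch closes: q and ¬q both at v.
Every branch of the negation's tableau closes; the branch above is one of them.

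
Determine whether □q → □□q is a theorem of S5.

Valid in S5

Tableau for the negation ¬(□q → □□q):
1. ¬(□q → □□q), 0
2. □q, 0
3. ¬□□q, 0
4. q, 0
5. ¬□q, 1
6. q, 1
7. ¬q, 2
8. q, 2
Accessibility: 0R0, 0R1, 0R2, 1R0, 1R1, 1R2, 2R0, 2R1, 2R2
Branch closes: q and ¬q both at 2.
All branches of the negation close; one closing branch shown above.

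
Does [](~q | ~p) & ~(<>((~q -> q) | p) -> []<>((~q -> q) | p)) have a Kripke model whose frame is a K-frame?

Satisfiable

1. [](~q | ~p) & ~(<>((~q -> q) | p) -> []<>((~q -> q) | p)), w0
2. [](~q | ~p), w0
3. ~(<>((~q -> q) | p) -> []<>((~q -> q) | p)), w0
4. <>((~q -> q) | p), w0
5. ~[]<>((~q -> q) | p), w0
6. (~q -> q) | p, w1
7. ~q | ~p, w1
8. p, w1
9. ~q, w1
10. ~<>((~q -> q) | p), w2
11. ~q | ~p, w2
12. ~p, w2
Accessibility: w0Rw1, w0Rw2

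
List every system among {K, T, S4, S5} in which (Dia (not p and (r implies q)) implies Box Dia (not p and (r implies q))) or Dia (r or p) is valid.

T, S4, S5

K-tableau for the negation not ((Dia (not p and (r implies q)) implies Box Dia (not p and (r implies q))) or Dia (r or p)):
1. not ((Dia (not p and (r implies q)) implies Box Dia (not p and (r implies q))) or Dia (r or p)), w0
2. not (Dia (not p and (r implies q)) implies Box Dia (not p and (r implies q))), w0
3. not Dia (r or p), w0
4. Dia (not p and (r implies q)), w0
5. not Box Dia (not p and (r implies q)), w0
6. not p and (r implies q), w1
7. not p, w1
8. r implies q, w1
9. not (r or p), w1
10. not r, w1
11. q, w1
12. not Dia (not p and (r implies q)), w2
13. not (r or p), w2
14. not r, w2
15. not p, w2
Accessibility: w0Rw1, w0Rw2
Complete open branch: countermodel on a K-frame, so not valid in K.
T-tableau for the negation not ((Dia (not p and (r implies q)) implies Box Dia (not p and (r implies q))) or Dia (r or p)):
1. not ((Dia (not p and (r implies q)) implies Box Dia (not p and (r implies q))) or Dia (r or p)), w0
2. not (Dia (not p and (r implies q)) implies Box Dia (not p and (r implies q))), w0
3. not Dia (r or p), w0
4. Dia (not p and (r implies q)), w0
5. not Box Dia (not p and (r implies q)), w0
6. not (r or p), w0
7. not r, w0
8. not p, w0
9. not p and (r implies q), w1
10. not p, w1
11. r implies q, w1
12. not (r or p), w1
13. not r, w1
14. q, w1
15. not Dia (not p and (r implies q)), w2
16. not (r or p), w2
17. not r, w2
18. not p, w2
19. not (not p and (r implies q)), w2
20. not (r implies q), w2
21. r, w2
22. not q, w2
Accessibility: w0Rw0, w0Rw1, w0Rw2, w1Rw1, w2Rw2
Branch closes: r and not r both at w2.
Every branch closes (one shown): valid in T, hence also in S4, S5 (every theorem of T is a theorem of S4 and S5).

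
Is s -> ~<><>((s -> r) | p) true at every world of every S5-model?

Tableau for the negation ~(s -> ~<><>((s -> r) | p)):
1. ~(s -> ~<><>((s -> r) | p)), u
2. s, u   [~->-rule on 1]
3. <><>((s -> r) | p), u   [~->-rule on 1]
4. <>((s -> r) | p), v   [<>-rule on 3: fresh world v, uRv]
5. (s -> r) | p, w   [<>-rule on 4: fresh world w, vRw]
6. p, w   [|-rule on 5 (branches; this branch)]
Accessibility: uRu, uRv, uRw, vRu, vRv, vRw, wRu, wRv, wRw
The negation has an open branch (countermodel exists).

Invalid (countermodel exists)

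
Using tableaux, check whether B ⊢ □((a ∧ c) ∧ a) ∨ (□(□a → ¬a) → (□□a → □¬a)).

Tableau for the negation ¬(□((a ∧ c) ∧ a) ∨ (□(□a → ¬a) → (□□a → □¬a))):
1. ¬(□((a ∧ c) ∧ a) ∨ (□(□a → ¬a) → (□□a → □¬a))), 0
2. ¬□((a ∧ c) ∧ a), 0
3. ¬(□(□a → ¬a) → (□□a → □¬a)), 0
4. □(□a → ¬a), 0
5. ¬(□□a → □¬a), 0
6. □□a, 0
7. ¬□¬a, 0
8. □a → ¬a, 0
9. □a, 0
10. a, 0
11. ¬□a, 0
12. ¬((a ∧ c) ∧ a), 1
13. □a → ¬a, 1
14. □a, 1
15. a, 1
16. ¬(a ∧ c), 1
17. ¬□a, 1
18. ¬c, 1
19. a, 2
20. □a → ¬a, 2
21. □a, 2
22. ¬□a, 2
23. ¬a, 3
24. □a → ¬a, 3
25. □a, 3
26. a, 3
Accessibility: 0R0, 0R1, 0R2, 0R3, 1R0, 1R1, 2R0, 2R2, 3R0, 3R3
Branch closes: a and ¬a both at 3.
Every branch of the negation's tableau closes; the branch above is one of them.

Valid in B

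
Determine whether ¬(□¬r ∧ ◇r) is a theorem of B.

Valid

Tableau for the negation □¬r ∧ ◇r:
1. □¬r ∧ ◇r, u
2. □¬r, u   [∧-rule on 1]
3. ◇r, u   [∧-rule on 1]
4. ¬r, u   [□-rule on 2 via uRu]
5. r, v   [◇-rule on 3: fresh world v, uRv]
6. ¬r, v   [□-rule on 2 via uRv]
Accessibility: uRu, uRv, vRu, vRv
Branch closes: r and ¬r both at v.
Every branch of the negation's tableau closes; the branch above is one of them.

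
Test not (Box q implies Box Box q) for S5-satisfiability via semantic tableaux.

1. not (Box q implies Box Box q), 0
2. Box q, 0   [neg-implies-rule on 1]
3. not Box Box q, 0   [neg-implies-rule on 1]
4. q, 0   [Box-rule on 2 via 0R0]
5. not Box q, 1   [neg-Box-rule on 3: fresh world 1, 0R1]
6. q, 1   [Box-rule on 2 via 0R1]
7. not q, 2   [neg-Box-rule on 5: fresh world 2, 1R2]
8. q, 2   [Box-rule on 2 via 0R2]
Accessibility: 0R0, 0R1, 0R2, 1R0, 1R1, 1R2, 2R0, 2R1, 2R2
Branch closes: q and not q both at 2.
Every branch closes; the branch above is one of them.

Unsatisfiable (every branch closes)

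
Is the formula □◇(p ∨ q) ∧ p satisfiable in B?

Yes, satisfiable

1. □◇(p ∨ q) ∧ p, w0
2. □◇(p ∨ q), w0
3. p, w0
4. ◇(p ∨ q), w0
5. p ∨ q, w1
6. ◇(p ∨ q), w1
7. q, w1
8. p ∨ q, w2
9. q, w2
Accessibility: w0Rw0, w0Rw1, w1Rw0, w1Rw1, w1Rw2, w2Rw1, w2Rw2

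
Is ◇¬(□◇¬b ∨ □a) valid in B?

Tableau for the negation ¬◇¬(□◇¬b ∨ □a):
1. ¬◇¬(□◇¬b ∨ □a), w0
2. □◇¬b ∨ □a, w0
3. □a, w0
4. a, w0
Accessibility: w0Rw0
The negation has an open branch (countermodel exists).

Not valid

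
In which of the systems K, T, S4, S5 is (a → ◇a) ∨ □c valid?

T, S4, S5

K-tableau for the negation ¬((a → ◇a) ∨ □c):
1. ¬((a → ◇a) ∨ □c), w0
2. ¬(a → ◇a), w0
3. ¬□c, w0
4. a, w0
5. ¬◇a, w0
6. ¬c, w1
7. ¬a, w1
Accessibility: w0Rw1
Complete open branch: countermodel on a K-frame, so not valid in K.
T-tableau for the negation ¬((a → ◇a) ∨ □c):
1. ¬((a → ◇a) ∨ □c), w0
2. ¬(a → ◇a), w0
3. ¬□c, w0
4. a, w0
5. ¬◇a, w0
6. ¬a, w0
Accessibility: w0Rw0
Branch closes: a and ¬a both at w0.
Every branch closes (one shown): valid in T, hence also in S4, S5 (every theorem of T is a theorem of S4 and S5).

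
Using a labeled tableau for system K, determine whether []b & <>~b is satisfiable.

1. []b & <>~b, w0
2. []b, w0
3. <>~b, w0
4. ~b, w1
5. b, w1
Accessibility: w0Rw1
Branch closes: b and ~b both at w1.
All branches of the tableau close; one closing branch shown above.

Unsatisfiable (every branch closes)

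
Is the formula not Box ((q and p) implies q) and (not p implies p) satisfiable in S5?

Unsatisfiable

1. not Box ((q and p) implies q) and (not p implies p), w0
2. not Box ((q and p) implies q), w0   [and-rule on 1]
3. not p implies p, w0   [and-rule on 1]
4. p, w0   [implies-rule on 3 (branches; this branch)]
5. not ((q and p) implies q), w1   [neg-Box-rule on 2: fresh world w1, w0Rw1]
6. q and p, w1   [neg-implies-rule on 5]
7. not q, w1   [neg-implies-rule on 5]
8. q, w1   [and-rule on 6]
9. p, w1   [and-rule on 6]
Accessibility: w0Rw0, w0Rw1, w1Rw0, w1Rw1
Branch closes: q and not q both at w1.
All branches of the tableau close; one closing branch shown above.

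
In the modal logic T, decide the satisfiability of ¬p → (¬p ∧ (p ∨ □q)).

1. ¬p → (¬p ∧ (p ∨ □q)), 0
2. ¬p ∧ (p ∨ □q), 0   [→-rule on 1 (branches; this branch)]
3. ¬p, 0   [∧-rule on 2]
4. p ∨ □q, 0   [∧-rule on 2]
5. □q, 0   [∨-rule on 4 (branches; this branch)]
6. q, 0   [□-rule on 5 via 0R0]
Accessibility: 0R0

Satisfiable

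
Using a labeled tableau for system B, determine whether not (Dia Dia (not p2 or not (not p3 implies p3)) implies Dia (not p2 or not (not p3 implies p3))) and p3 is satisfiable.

Satisfiable (open branch found)

1. not (Dia Dia (not p2 or not (not p3 implies p3)) implies Dia (not p2 or not (not p3 implies p3))) and p3, w0
2. not (Dia Dia (not p2 or not (not p3 implies p3)) implies Dia (not p2 or not (not p3 implies p3))), w0
3. p3, w0
4. Dia Dia (not p2 or not (not p3 implies p3)), w0
5. not Dia (not p2 or not (not p3 implies p3)), w0
6. not (not p2 or not (not p3 implies p3)), w0
7. p2, w0
8. not p3 implies p3, w0
9. Dia (not p2 or not (not p3 implies p3)), w1
10. not (not p2 or not (not p3 implies p3)), w1
11. p2, w1
12. not p3 implies p3, w1
13. p3, w1
14. not p2 or not (not p3 implies p3), w2
15. not (not p3 implies p3), w2
16. not p3, w2
Accessibility: w0Rw0, w0Rw1, w1Rw0, w1Rw1, w1Rw2, w2Rw1, w2Rw2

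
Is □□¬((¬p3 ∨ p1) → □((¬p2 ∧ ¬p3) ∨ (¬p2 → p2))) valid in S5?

Tableau for the negation ¬□□¬((¬p3 ∨ p1) → □((¬p2 ∧ ¬p3) ∨ (¬p2 → p2))):
1. ¬□□¬((¬p3 ∨ p1) → □((¬p2 ∧ ¬p3) ∨ (¬p2 → p2))), 0
2. ¬□¬((¬p3 ∨ p1) → □((¬p2 ∧ ¬p3) ∨ (¬p2 → p2))), 1
3. (¬p3 ∨ p1) → □((¬p2 ∧ ¬p3) ∨ (¬p2 → p2)), 2
4. □((¬p2 ∧ ¬p3) ∨ (¬p2 → p2)), 2
5. (¬p2 ∧ ¬p3) ∨ (¬p2 → p2), 0
6. (¬p2 ∧ ¬p3) ∨ (¬p2 → p2), 1
7. (¬p2 ∧ ¬p3) ∨ (¬p2 → p2), 2
8. ¬p2 → p2, 0
9. ¬p2 → p2, 1
10. ¬p2 → p2, 2
11. p2, 0
12. p2, 1
13. p2, 2
Accessibility: 0R0, 0R1, 0R2, 1R0, 1R1, 1R2, 2R0, 2R1, 2R2
The negation has an open branch (countermodel exists).

No, not valid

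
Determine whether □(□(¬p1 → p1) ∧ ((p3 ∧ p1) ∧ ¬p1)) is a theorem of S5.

Tableau for the negation ¬□(□(¬p1 → p1) ∧ ((p3 ∧ p1) ∧ ¬p1)):
1. ¬□(□(¬p1 → p1) ∧ ((p3 ∧ p1) ∧ ¬p1)), u
2. ¬(□(¬p1 → p1) ∧ ((p3 ∧ p1) ∧ ¬p1)), v   [¬□-rule on 1: fresh world v, uRv]
3. ¬((p3 ∧ p1) ∧ ¬p1), v   [¬∧-rule on 2 (branches; this branch)]
4. p1, v   [¬∧-rule on 3 (branches; this branch)]
Accessibility: uRu, uRv, vRu, vRv
The negation has an open branch (countermodel exists).

No, not valid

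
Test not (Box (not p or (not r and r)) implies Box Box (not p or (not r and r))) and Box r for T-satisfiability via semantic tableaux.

1. not (Box (not p or (not r and r)) implies Box Box (not p or (not r and r))) and Box r, 0
2. not (Box (not p or (not r and r)) implies Box Box (not p or (not r and r))), 0
3. Box r, 0
4. Box (not p or (not r and r)), 0
5. not Box Box (not p or (not r and r)), 0
6. r, 0
7. not p or (not r and r), 0
8. not p, 0
9. not Box (not p or (not r and r)), 1
10. r, 1
11. not p or (not r and r), 1
12. not p, 1
13. not (not p or (not r and r)), 2
14. p, 2
15. not (not r and r), 2
16. not r, 2
Accessibility: 0R0, 0R1, 1R1, 1R2, 2R2

Satisfiable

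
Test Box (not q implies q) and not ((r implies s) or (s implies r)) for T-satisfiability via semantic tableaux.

1. Box (not q implies q) and not ((r implies s) or (s implies r)), 0
2. Box (not q implies q), 0   [and-rule on 1]
3. not ((r implies s) or (s implies r)), 0   [and-rule on 1]
4. not (r implies s), 0   [neg-or-rule on 3]
5. not (s implies r), 0   [neg-or-rule on 3]
6. r, 0   [neg-implies-rule on 4]
7. not s, 0   [neg-implies-rule on 4]
8. s, 0   [neg-implies-rule on 5]
9. not r, 0   [neg-implies-rule on 5]
Accessibility: 0R0
Branch closes: s and not s both at 0.
(One branch shown.) All branches close.

Unsatisfiable (every branch closes)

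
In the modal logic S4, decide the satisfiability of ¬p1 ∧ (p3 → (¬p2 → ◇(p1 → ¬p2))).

Yes, satisfiable

1. ¬p1 ∧ (p3 → (¬p2 → ◇(p1 → ¬p2))), w0
2. ¬p1, w0
3. p3 → (¬p2 → ◇(p1 → ¬p2)), w0
4. ¬p2 → ◇(p1 → ¬p2), w0
5. ◇(p1 → ¬p2), w0
6. p1 → ¬p2, w1
7. ¬p2, w1
Accessibility: w0Rw0, w0Rw1, w1Rw1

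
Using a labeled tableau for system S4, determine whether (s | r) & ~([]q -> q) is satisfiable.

1. (s | r) & ~([]q -> q), u
2. s | r, u
3. ~([]q -> q), u
4. []q, u
5. ~q, u
6. q, u
Accessibility: uRu
Branch closes: q and ~q both at u.
All branches of the tableau close; one closing branch shown above.

Unsatisfiable (every branch closes)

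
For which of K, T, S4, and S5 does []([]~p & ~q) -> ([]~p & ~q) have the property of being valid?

T, S4, S5

T-tableau for the negation ~([]([]~p & ~q) -> ([]~p & ~q)):
1. ~([]([]~p & ~q) -> ([]~p & ~q)), u
2. []([]~p & ~q), u   [~->-rule on 1]
3. ~([]~p & ~q), u   [~->-rule on 1]
4. []~p & ~q, u   [[]-rule on 2 via uRu]
5. []~p, u   [&-rule on 4]
6. ~q, u   [&-rule on 4]
7. ~p, u   [[]-rule on 5 via uRu]
8. ~[]~p, u   [~&-rule on 3 (branches; this branch)]
9. p, v   [~[]-rule on 8: fresh world v, uRv]
10. []~p & ~q, v   [[]-rule on 2 via uRv]
11. []~p, v   [&-rule on 10]
12. ~q, v   [&-rule on 10]
13. ~p, v   [[]-rule on 5 via uRv]
Accessibility: uRu, uRv, vRv
Branch closes: p and ~p both at v.
Every branch closes (one shown): valid in T, hence also in S4, S5 (every theorem of T is a theorem of S4 and S5).
K-tableau for the negation ~([]([]~p & ~q) -> ([]~p & ~q)):
1. ~([]([]~p & ~q) -> ([]~p & ~q)), u
2. []([]~p & ~q), u   [~->-rule on 1]
3. ~([]~p & ~q), u   [~->-rule on 1]
4. q, u   [~&-rule on 3 (branches; this branch)]
Complete open branch: countermodel on a K-frame, so not valid in K.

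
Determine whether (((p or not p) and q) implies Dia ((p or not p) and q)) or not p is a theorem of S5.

Tableau for the negation not ((((p or not p) and q) implies Dia ((p or not p) and q)) or not p):
1. not ((((p or not p) and q) implies Dia ((p or not p) and q)) or not p), u
2. not (((p or not p) and q) implies Dia ((p or not p) and q)), u   [neg-or-rule on 1]
3. p, u   [neg-or-rule on 1]
4. (p or not p) and q, u   [neg-implies-rule on 2]
5. not Dia ((p or not p) and q), u   [neg-implies-rule on 2]
6. p or not p, u   [and-rule on 4]
7. q, u   [and-rule on 4]
8. not ((p or not p) and q), u   [neg-Dia-rule on 5 via uRu]
9. not (p or not p), u   [neg-and-rule on 8 (branches; this branch)]
10. not p, u   [neg-or-rule on 9]
Accessibility: uRu
Branch closes: p and not p both at u.
Every branch of the negation's tableau closes; the branch above is one of them.

Valid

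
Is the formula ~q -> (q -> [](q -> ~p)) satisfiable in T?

1. ~q -> (q -> [](q -> ~p)), u
2. q -> [](q -> ~p), u   [->-rule on 1 (branches; this branch)]
3. [](q -> ~p), u   [->-rule on 2 (branches; this branch)]
4. q -> ~p, u   [[]-rule on 3 via uRu]
5. ~p, u   [->-rule on 4 (branches; this branch)]
Accessibility: uRu

Satisfiable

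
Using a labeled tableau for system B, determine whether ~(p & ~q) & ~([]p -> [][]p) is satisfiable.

1. ~(p & ~q) & ~([]p -> [][]p), 0
2. ~(p & ~q), 0
3. ~([]p -> [][]p), 0
4. []p, 0
5. ~[][]p, 0
6. p, 0
7. q, 0
8. ~[]p, 1
9. p, 1
10. ~p, 2
Accessibility: 0R0, 0R1, 1R0, 1R1, 1R2, 2R1, 2R2

Satisfiable (open branch found)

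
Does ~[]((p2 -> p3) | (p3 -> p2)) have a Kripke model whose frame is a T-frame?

1. ~[]((p2 -> p3) | (p3 -> p2)), u
2. ~((p2 -> p3) | (p3 -> p2)), v
3. ~(p2 -> p3), v
4. ~(p3 -> p2), v
5. p2, v
6. ~p3, v
7. p3, v
8. ~p2, v
Accessibility: uRu, uRv, vRv
Branch closes: p3 and ~p3 both at v.
All branches of the tableau close; one closing branch shown above.

Unsatisfiable (every branch closes)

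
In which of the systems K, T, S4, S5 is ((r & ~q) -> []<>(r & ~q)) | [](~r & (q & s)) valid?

S4-tableau for the negation ~(((r & ~q) -> []<>(r & ~q)) | [](~r & (q & s))):
1. ~(((r & ~q) -> []<>(r & ~q)) | [](~r & (q & s))), 0
2. ~((r & ~q) -> []<>(r & ~q)), 0
3. ~[](~r & (q & s)), 0
4. r & ~q, 0
5. ~[]<>(r & ~q), 0
6. r, 0
7. ~q, 0
8. ~(~r & (q & s)), 1
9. ~(q & s), 1
10. ~s, 1
11. ~<>(r & ~q), 2
12. ~(r & ~q), 2
13. q, 2
Accessibility: 0R0, 0R1, 0R2, 1R1, 2R2
Complete open branch: countermodel on an S4-frame, so not valid in S4, nor in K, T (the same frame is also a K-frame and a T-frame).
S5-tableau for the negation ~(((r & ~q) -> []<>(r & ~q)) | [](~r & (q & s))):
1. ~(((r & ~q) -> []<>(r & ~q)) | [](~r & (q & s))), 0
2. ~((r & ~q) -> []<>(r & ~q)), 0
3. ~[](~r & (q & s)), 0
4. r & ~q, 0
5. ~[]<>(r & ~q), 0
6. r, 0
7. ~q, 0
8. ~(~r & (q & s)), 1
9. ~(q & s), 1
10. ~s, 1
11. ~<>(r & ~q), 2
12. ~(r & ~q), 0
13. ~(r & ~q), 1
14. ~(r & ~q), 2
15. q, 0
Accessibility: 0R0, 0R1, 0R2, 1R0, 1R1, 1R2, 2R0, 2R1, 2R2
Branch closes: q and ~q both at 0.
Every branch closes (one shown): valid in S5.

S5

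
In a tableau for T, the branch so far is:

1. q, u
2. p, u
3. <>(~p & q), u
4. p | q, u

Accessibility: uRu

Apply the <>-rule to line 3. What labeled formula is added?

a fresh world v with uRv, and ~p & q at v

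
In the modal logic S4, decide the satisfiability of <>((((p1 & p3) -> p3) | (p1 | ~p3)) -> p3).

1. <>((((p1 & p3) -> p3) | (p1 | ~p3)) -> p3), u
2. (((p1 & p3) -> p3) | (p1 | ~p3)) -> p3, v
3. p3, v
Accessibility: uRu, uRv, vRv

Satisfiable (open branch found)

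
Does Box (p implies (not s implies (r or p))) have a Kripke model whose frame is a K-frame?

1. Box (p implies (not s implies (r or p))), 0

Satisfiable (open branch found)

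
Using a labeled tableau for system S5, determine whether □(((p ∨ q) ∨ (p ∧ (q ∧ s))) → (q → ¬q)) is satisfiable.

1. □(((p ∨ q) ∨ (p ∧ (q ∧ s))) → (q → ¬q)), 0
2. ((p ∨ q) ∨ (p ∧ (q ∧ s))) → (q → ¬q), 0   [□-rule on 1 via 0R0]
3. q → ¬q, 0   [→-rule on 2 (branches; this branch)]
4. ¬q, 0   [→-rule on 3 (branches; this branch)]
Accessibility: 0R0

Satisfiable (open branch found)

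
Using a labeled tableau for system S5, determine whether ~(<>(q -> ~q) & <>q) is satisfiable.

1. ~(<>(q -> ~q) & <>q), 0
2. ~<>q, 0
3. ~q, 0
Accessibility: 0R0

Satisfiable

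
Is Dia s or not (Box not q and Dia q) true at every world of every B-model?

Tableau for the negation not (Dia s or not (Box not q and Dia q)):
1. not (Dia s or not (Box not q and Dia q)), 0
2. not Dia s, 0   [neg-or-rule on 1]
3. Box not q and Dia q, 0   [neg-or-rule on 1]
4. Box not q, 0   [and-rule on 3]
5. Dia q, 0   [and-rule on 3]
6. not s, 0   [neg-Dia-rule on 2 via 0R0]
7. not q, 0   [Box-rule on 4 via 0R0]
8. q, 1   [Dia-rule on 5: fresh world 1, 0R1]
9. not s, 1   [neg-Dia-rule on 2 via 0R1]
10. not q, 1   [Box-rule on 4 via 0R1]
Accessibility: 0R0, 0R1, 1R0, 1R1
Branch closes: q and not q both at 1.
All branches of the negation close; one closing branch shown above.

Yes, valid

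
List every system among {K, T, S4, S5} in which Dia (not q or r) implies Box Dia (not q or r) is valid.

S5-tableau for the negation not (Dia (not q or r) implies Box Dia (not q or r)):
1. not (Dia (not q or r) implies Box Dia (not q or r)), u
2. Dia (not q or r), u   [neg-implies-rule on 1]
3. not Box Dia (not q or r), u   [neg-implies-rule on 1]
4. not q or r, v   [Dia-rule on 2: fresh world v, uRv]
5. r, v   [or-rule on 4 (branches; this branch)]
6. not Dia (not q or r), w   [neg-Box-rule on 3: fresh world w, uRw]
7. not (not q or r), u   [neg-Dia-rule on 6 via wRu]
8. q, u   [neg-or-rule on 7]
9. not r, u   [neg-or-rule on 7]
10. not (not q or r), v   [neg-Dia-rule on 6 via wRv]
11. q, v   [neg-or-rule on 10]
12. not r, v   [neg-or-rule on 10]
Accessibility: uRu, uRv, uRw, vRu, vRv, vRw, wRu, wRv, wRw
Branch closes: r and not r both at v.
Every branch closes (one shown): valid in S5.
S4-tableau for the negation not (Dia (not q or r) implies Box Dia (not q or r)):
1. not (Dia (not q or r) implies Box Dia (not q or r)), u
2. Dia (not q or r), u   [neg-implies-rule on 1]
3. not Box Dia (not q or r), u   [neg-implies-rule on 1]
4. not q or r, v   [Dia-rule on 2: fresh world v, uRv]
5. r, v   [or-rule on 4 (branches; this branch)]
6. not Dia (not q or r), w   [neg-Box-rule on 3: fresh world w, uRw]
7. not (not q or r), w   [neg-Dia-rule on 6 via wRw]
8. q, w   [neg-or-rule on 7]
9. not r, w   [neg-or-rule on 7]
Accessibility: uRu, uRv, uRw, vRv, wRw
Complete open branch: countermodel on an S4-frame, so not valid in S4, nor in K, T (the same frame is also a K-frame and a T-frame).

S5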